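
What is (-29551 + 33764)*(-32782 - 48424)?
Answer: -342120878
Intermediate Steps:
(-29551 + 33764)*(-32782 - 48424) = 4213*(-81206) = -342120878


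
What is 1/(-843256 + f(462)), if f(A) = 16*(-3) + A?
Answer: -1/842842 ≈ -1.1865e-6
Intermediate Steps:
f(A) = -48 + A
1/(-843256 + f(462)) = 1/(-843256 + (-48 + 462)) = 1/(-843256 + 414) = 1/(-842842) = -1/842842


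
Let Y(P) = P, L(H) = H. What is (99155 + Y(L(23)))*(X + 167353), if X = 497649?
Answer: 65953568356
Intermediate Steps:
(99155 + Y(L(23)))*(X + 167353) = (99155 + 23)*(497649 + 167353) = 99178*665002 = 65953568356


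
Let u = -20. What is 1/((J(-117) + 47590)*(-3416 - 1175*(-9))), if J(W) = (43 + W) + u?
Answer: 1/340023864 ≈ 2.9410e-9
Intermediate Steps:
J(W) = 23 + W (J(W) = (43 + W) - 20 = 23 + W)
1/((J(-117) + 47590)*(-3416 - 1175*(-9))) = 1/(((23 - 117) + 47590)*(-3416 - 1175*(-9))) = 1/((-94 + 47590)*(-3416 + 10575)) = 1/(47496*7159) = 1/340023864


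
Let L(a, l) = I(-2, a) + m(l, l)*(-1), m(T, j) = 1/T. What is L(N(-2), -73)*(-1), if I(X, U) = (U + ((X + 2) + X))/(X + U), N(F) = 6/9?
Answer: -74/73 ≈ -1.0137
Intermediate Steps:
N(F) = ⅔ (N(F) = 6*(⅑) = ⅔)
I(X, U) = (2 + U + 2*X)/(U + X) (I(X, U) = (U + ((2 + X) + X))/(U + X) = (U + (2 + 2*X))/(U + X) = (2 + U + 2*X)/(U + X))
L(a, l) = 1 - 1/l (L(a, l) = (2 + a + 2*(-2))/(a - 2) - 1/l = (2 + a - 4)/(-2 + a) - 1/l = (-2 + a)/(-2 + a) - 1/l = 1 - 1/l)
L(N(-2), -73)*(-1) = ((-1 - 73)/(-73))*(-1) = -1/73*(-74)*(-1) = (74/73)*(-1) = -74/73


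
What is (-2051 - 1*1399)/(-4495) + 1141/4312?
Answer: 571577/553784 ≈ 1.0321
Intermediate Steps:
(-2051 - 1*1399)/(-4495) + 1141/4312 = (-2051 - 1399)*(-1/4495) + 1141*(1/4312) = -3450*(-1/4495) + 163/616 = 690/899 + 163/616 = 571577/553784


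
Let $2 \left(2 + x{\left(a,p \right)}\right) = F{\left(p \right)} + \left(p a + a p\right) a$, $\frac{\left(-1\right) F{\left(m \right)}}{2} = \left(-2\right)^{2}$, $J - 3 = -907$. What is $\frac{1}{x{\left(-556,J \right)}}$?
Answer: $- \frac{1}{279458950} \approx -3.5783 \cdot 10^{-9}$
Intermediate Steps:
$J = -904$ ($J = 3 - 907 = -904$)
$F{\left(m \right)} = -8$ ($F{\left(m \right)} = - 2 \left(-2\right)^{2} = \left(-2\right) 4 = -8$)
$x{\left(a,p \right)} = -6 + p a^{2}$ ($x{\left(a,p \right)} = -2 + \frac{-8 + \left(p a + a p\right) a}{2} = -2 + \frac{-8 + \left(a p + a p\right) a}{2} = -2 + \frac{-8 + 2 a p a}{2} = -2 + \frac{-8 + 2 p a^{2}}{2} = -2 + \left(-4 + p a^{2}\right) = -6 + p a^{2}$)
$\frac{1}{x{\left(-556,J \right)}} = \frac{1}{-6 - 904 \left(-556\right)^{2}} = \frac{1}{-6 - 279458944} = \frac{1}{-279458950} = - \frac{1}{279458950}$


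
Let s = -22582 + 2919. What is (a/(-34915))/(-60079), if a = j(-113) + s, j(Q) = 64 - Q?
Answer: -19486/2097658285 ≈ -9.2894e-6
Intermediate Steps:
s = -19663
a = -19486 (a = (64 - 1*(-113)) - 19663 = (64 + 113) - 19663 = 177 - 19663 = -19486)
(a/(-34915))/(-60079) = -19486/(-34915)/(-60079) = -19486*(-1/34915)*(-1/60079) = (19486/34915)*(-1/60079) = -19486/2097658285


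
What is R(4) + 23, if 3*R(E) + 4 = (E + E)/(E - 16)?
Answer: 193/9 ≈ 21.444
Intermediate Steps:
R(E) = -4/3 + 2*E/(3*(-16 + E)) (R(E) = -4/3 + ((E + E)/(E - 16))/3 = -4/3 + ((2*E)/(-16 + E))/3 = -4/3 + (2*E/(-16 + E))/3 = -4/3 + 2*E/(3*(-16 + E)))
R(4) + 23 = 2*(32 - 1*4)/(3*(-16 + 4)) + 23 = (⅔)*(32 - 4)/(-12) + 23 = (⅔)*(-1/12)*28 + 23 = -14/9 + 23 = 193/9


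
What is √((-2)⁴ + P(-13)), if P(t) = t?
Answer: √3 ≈ 1.7320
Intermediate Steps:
√((-2)⁴ + P(-13)) = √((-2)⁴ - 13) = √(16 - 13) = √3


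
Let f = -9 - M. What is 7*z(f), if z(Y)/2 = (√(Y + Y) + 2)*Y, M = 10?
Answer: -532 - 266*I*√38 ≈ -532.0 - 1639.7*I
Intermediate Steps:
f = -19 (f = -9 - 1*10 = -9 - 10 = -19)
z(Y) = 2*Y*(2 + √2*√Y) (z(Y) = 2*((√(Y + Y) + 2)*Y) = 2*((√(2*Y) + 2)*Y) = 2*((√2*√Y + 2)*Y) = 2*((2 + √2*√Y)*Y) = 2*(Y*(2 + √2*√Y)) = 2*Y*(2 + √2*√Y))
7*z(f) = 7*(4*(-19) + 2*√2*(-19)^(3/2)) = 7*(-76 + 2*√2*(-19*I*√19)) = 7*(-76 - 38*I*√38) = -532 - 266*I*√38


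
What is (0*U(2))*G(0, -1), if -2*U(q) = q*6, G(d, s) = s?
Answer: 0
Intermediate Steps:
U(q) = -3*q (U(q) = -q*6/2 = -3*q)
(0*U(2))*G(0, -1) = (0*(-3*2))*(-1) = (0*(-6))*(-1) = 0*(-1) = 0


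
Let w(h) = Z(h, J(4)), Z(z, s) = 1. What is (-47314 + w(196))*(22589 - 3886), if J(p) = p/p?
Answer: -884895039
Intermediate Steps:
J(p) = 1
w(h) = 1
(-47314 + w(196))*(22589 - 3886) = (-47314 + 1)*(22589 - 3886) = -47313*18703 = -884895039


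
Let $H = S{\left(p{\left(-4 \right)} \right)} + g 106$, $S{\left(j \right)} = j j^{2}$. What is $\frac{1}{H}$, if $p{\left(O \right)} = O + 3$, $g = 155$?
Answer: $\frac{1}{16429} \approx 6.0868 \cdot 10^{-5}$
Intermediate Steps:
$p{\left(O \right)} = 3 + O$
$S{\left(j \right)} = j^{3}$
$H = 16429$ ($H = \left(3 - 4\right)^{3} + 155 \cdot 106 = \left(-1\right)^{3} + 16430 = -1 + 16430 = 16429$)
$\frac{1}{H} = \frac{1}{16429}$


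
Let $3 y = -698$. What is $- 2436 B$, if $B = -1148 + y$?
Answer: $3363304$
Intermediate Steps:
$y = - \frac{698}{3}$ ($y = \frac{1}{3} \left(-698\right) = - \frac{698}{3} \approx -232.67$)
$B = - \frac{4142}{3}$ ($B = -1148 - \frac{698}{3} = - \frac{4142}{3} \approx -1380.7$)
$- 2436 B = \left(-2436\right) \left(- \frac{4142}{3}\right) = 3363304$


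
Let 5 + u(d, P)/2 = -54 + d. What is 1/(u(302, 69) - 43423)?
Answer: -1/42937 ≈ -2.3290e-5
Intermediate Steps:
u(d, P) = -118 + 2*d (u(d, P) = -10 + 2*(-54 + d) = -10 + (-108 + 2*d) = -118 + 2*d)
1/(u(302, 69) - 43423) = 1/((-118 + 2*302) - 43423) = 1/((-118 + 604) - 43423) = 1/(486 - 43423) = 1/(-42937) = -1/42937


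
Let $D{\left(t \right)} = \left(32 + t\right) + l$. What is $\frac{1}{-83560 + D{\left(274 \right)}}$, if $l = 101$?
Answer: $- \frac{1}{83153} \approx -1.2026 \cdot 10^{-5}$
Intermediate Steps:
$D{\left(t \right)} = 133 + t$ ($D{\left(t \right)} = \left(32 + t\right) + 101 = 133 + t$)
$\frac{1}{-83560 + D{\left(274 \right)}} = \frac{1}{-83560 + \left(133 + 274\right)} = \frac{1}{-83560 + 407} = \frac{1}{-83153} = - \frac{1}{83153}$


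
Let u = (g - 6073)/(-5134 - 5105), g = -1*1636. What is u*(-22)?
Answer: -169598/10239 ≈ -16.564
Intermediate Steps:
g = -1636
u = 7709/10239 (u = (-1636 - 6073)/(-5134 - 5105) = -7709/(-10239) = -7709*(-1/10239) = 7709/10239 ≈ 0.75291)
u*(-22) = (7709/10239)*(-22) = -169598/10239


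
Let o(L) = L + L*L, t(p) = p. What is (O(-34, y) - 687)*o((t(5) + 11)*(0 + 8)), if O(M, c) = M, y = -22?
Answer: -11905152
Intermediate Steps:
o(L) = L + L²
(O(-34, y) - 687)*o((t(5) + 11)*(0 + 8)) = (-34 - 687)*(((5 + 11)*(0 + 8))*(1 + (5 + 11)*(0 + 8))) = -721*16*8*(1 + 16*8) = -92288*(1 + 128) = -92288*129 = -721*16512 = -11905152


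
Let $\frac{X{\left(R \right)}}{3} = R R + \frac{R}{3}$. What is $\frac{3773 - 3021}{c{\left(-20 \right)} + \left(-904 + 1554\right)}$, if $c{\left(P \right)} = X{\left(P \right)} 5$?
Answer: $\frac{376}{3275} \approx 0.11481$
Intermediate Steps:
$X{\left(R \right)} = R + 3 R^{2}$ ($X{\left(R \right)} = 3 \left(R R + \frac{R}{3}\right) = 3 \left(R^{2} + R \frac{1}{3}\right) = 3 \left(R^{2} + \frac{R}{3}\right) = R + 3 R^{2}$)
$c{\left(P \right)} = 5 P \left(1 + 3 P\right)$ ($c{\left(P \right)} = P \left(1 + 3 P\right) 5 = 5 P \left(1 + 3 P\right)$)
$\frac{3773 - 3021}{c{\left(-20 \right)} + \left(-904 + 1554\right)} = \frac{3773 - 3021}{5 \left(-20\right) \left(1 + 3 \left(-20\right)\right) + \left(-904 + 1554\right)} = \frac{752}{5 \left(-20\right) \left(1 - 60\right) + 650} = \frac{752}{5 \left(-20\right) \left(-59\right) + 650} = \frac{752}{5900 + 650} = \frac{752}{6550} = 752 \cdot \frac{1}{6550} = \frac{376}{3275}$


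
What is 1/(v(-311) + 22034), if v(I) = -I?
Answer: 1/22345 ≈ 4.4753e-5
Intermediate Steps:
1/(v(-311) + 22034) = 1/(-1*(-311) + 22034) = 1/(311 + 22034) = 1/22345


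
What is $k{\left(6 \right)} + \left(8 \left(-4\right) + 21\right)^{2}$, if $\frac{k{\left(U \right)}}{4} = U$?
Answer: $145$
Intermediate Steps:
$k{\left(U \right)} = 4 U$
$k{\left(6 \right)} + \left(8 \left(-4\right) + 21\right)^{2} = 4 \cdot 6 + \left(8 \left(-4\right) + 21\right)^{2} = 24 + \left(-32 + 21\right)^{2} = 24 + \left(-11\right)^{2} = 24 + 121 = 145$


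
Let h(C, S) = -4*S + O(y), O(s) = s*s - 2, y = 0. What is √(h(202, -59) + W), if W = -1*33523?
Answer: I*√33289 ≈ 182.45*I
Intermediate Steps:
O(s) = -2 + s² (O(s) = s² - 2 = -2 + s²)
h(C, S) = -2 - 4*S (h(C, S) = -4*S + (-2 + 0²) = -4*S + (-2 + 0) = -4*S - 2 = -2 - 4*S)
W = -33523
√(h(202, -59) + W) = √((-2 - 4*(-59)) - 33523) = √((-2 + 236) - 33523) = √(234 - 33523) = √(-33289) = I*√33289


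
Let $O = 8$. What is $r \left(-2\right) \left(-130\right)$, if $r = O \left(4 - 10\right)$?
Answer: $-12480$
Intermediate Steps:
$r = -48$ ($r = 8 \left(4 - 10\right) = 8 \left(-6\right) = -48$)
$r \left(-2\right) \left(-130\right) = \left(-48\right) \left(-2\right) \left(-130\right) = 96 \left(-130\right) = -12480$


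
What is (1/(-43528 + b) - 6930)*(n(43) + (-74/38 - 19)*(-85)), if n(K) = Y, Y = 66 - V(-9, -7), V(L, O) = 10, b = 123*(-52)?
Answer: -6036196531487/474278 ≈ -1.2727e+7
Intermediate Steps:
b = -6396
Y = 56 (Y = 66 - 1*10 = 66 - 10 = 56)
n(K) = 56
(1/(-43528 + b) - 6930)*(n(43) + (-74/38 - 19)*(-85)) = (1/(-43528 - 6396) - 6930)*(56 + (-74/38 - 19)*(-85)) = (1/(-49924) - 6930)*(56 + (-74*1/38 - 19)*(-85)) = (-1/49924 - 6930)*(56 + (-37/19 - 19)*(-85)) = -345973321*(56 - 398/19*(-85))/49924 = -345973321*(56 + 33830/19)/49924 = -345973321/49924*34894/19 = -6036196531487/474278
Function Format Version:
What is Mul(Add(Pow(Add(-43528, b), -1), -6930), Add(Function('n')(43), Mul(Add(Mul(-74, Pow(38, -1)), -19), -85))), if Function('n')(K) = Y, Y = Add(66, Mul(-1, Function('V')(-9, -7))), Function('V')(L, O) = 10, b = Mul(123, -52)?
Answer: Rational(-6036196531487, 474278) ≈ -1.2727e+7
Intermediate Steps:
b = -6396
Y = 56 (Y = Add(66, Mul(-1, 10)) = Add(66, -10) = 56)
Function('n')(K) = 56
Mul(Add(Pow(Add(-43528, b), -1), -6930), Add(Function('n')(43), Mul(Add(Mul(-74, Pow(38, -1)), -19), -85))) = Mul(Add(Pow(Add(-43528, -6396), -1), -6930), Add(56, Mul(Add(Mul(-74, Pow(38, -1)), -19), -85))) = Mul(Add(Pow(-49924, -1), -6930), Add(56, Mul(Add(Mul(-74, Rational(1, 38)), -19), -85))) = Mul(Add(Rational(-1, 49924), -6930), Add(56, Mul(Add(Rational(-37, 19), -19), -85))) = Mul(Rational(-345973321, 49924), Add(56, Mul(Rational(-398, 19), -85))) = Mul(Rational(-345973321, 49924), Add(56, Rational(33830, 19))) = Mul(Rational(-345973321, 49924), Rational(34894, 19)) = Rational(-6036196531487, 474278)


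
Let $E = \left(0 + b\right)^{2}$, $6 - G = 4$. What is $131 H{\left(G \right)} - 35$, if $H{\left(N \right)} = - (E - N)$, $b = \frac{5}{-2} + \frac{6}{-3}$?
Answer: $- \frac{9703}{4} \approx -2425.8$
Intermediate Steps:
$b = - \frac{9}{2}$ ($b = 5 \left(- \frac{1}{2}\right) + 6 \left(- \frac{1}{3}\right) = - \frac{5}{2} - 2 = - \frac{9}{2} \approx -4.5$)
$G = 2$ ($G = 6 - 4 = 2$)
$E = \frac{81}{4}$ ($E = \left(0 - \frac{9}{2}\right)^{2} = \left(- \frac{9}{2}\right)^{2} = \frac{81}{4} \approx 20.25$)
$H{\left(N \right)} = - \frac{81}{4} + N$ ($H{\left(N \right)} = - (\frac{81}{4} - N) = - \frac{81}{4} + N$)
$131 H{\left(G \right)} - 35 = 131 \left(- \frac{81}{4} + 2\right) - 35 = 131 \left(- \frac{73}{4}\right) - 35 = - \frac{9563}{4} - 35 = - \frac{9703}{4}$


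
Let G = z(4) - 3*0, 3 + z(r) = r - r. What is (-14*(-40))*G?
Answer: -1680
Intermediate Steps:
z(r) = -3 (z(r) = -3 + (r - r) = -3 + 0 = -3)
G = -3 (G = -3 - 3*0 = -3 + 0 = -3)
(-14*(-40))*G = -14*(-40)*(-3) = 560*(-3) = -1680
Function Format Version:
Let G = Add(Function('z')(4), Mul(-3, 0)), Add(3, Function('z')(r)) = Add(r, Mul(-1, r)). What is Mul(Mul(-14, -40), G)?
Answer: -1680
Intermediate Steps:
Function('z')(r) = -3 (Function('z')(r) = Add(-3, Add(r, Mul(-1, r))) = Add(-3, 0) = -3)
G = -3 (G = Add(-3, Mul(-3, 0)) = Add(-3, 0) = -3)
Mul(Mul(-14, -40), G) = Mul(Mul(-14, -40), -3) = Mul(560, -3) = -1680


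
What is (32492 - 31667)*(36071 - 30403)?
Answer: 4676100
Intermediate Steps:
(32492 - 31667)*(36071 - 30403) = 825*5668 = 4676100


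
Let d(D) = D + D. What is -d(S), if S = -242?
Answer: 484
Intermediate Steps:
d(D) = 2*D
-d(S) = -2*(-242) = -1*(-484) = 484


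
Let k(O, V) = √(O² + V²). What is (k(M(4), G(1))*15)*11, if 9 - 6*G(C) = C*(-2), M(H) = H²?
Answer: 55*√9337/2 ≈ 2657.3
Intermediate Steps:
G(C) = 3/2 + C/3 (G(C) = 3/2 - C*(-2)/6 = 3/2 - (-1)*C/3 = 3/2 + C/3)
(k(M(4), G(1))*15)*11 = (√((4²)² + (3/2 + (⅓)*1)²)*15)*11 = (√(16² + (3/2 + ⅓)²)*15)*11 = (√(256 + (11/6)²)*15)*11 = (√(256 + 121/36)*15)*11 = (√(9337/36)*15)*11 = ((√9337/6)*15)*11 = (5*√9337/2)*11 = 55*√9337/2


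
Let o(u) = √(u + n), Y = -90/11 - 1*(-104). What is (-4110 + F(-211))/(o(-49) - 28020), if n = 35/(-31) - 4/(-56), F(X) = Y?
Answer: 107393397216/749633005715 + 44156*I*√377146/749633005715 ≈ 0.14326 + 3.6174e-5*I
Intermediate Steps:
Y = 1054/11 (Y = -90*1/11 + 104 = -90/11 + 104 = 1054/11 ≈ 95.818)
F(X) = 1054/11
n = -459/434 (n = 35*(-1/31) - 4*(-1/56) = -35/31 + 1/14 = -459/434 ≈ -1.0576)
o(u) = √(-459/434 + u) (o(u) = √(u - 459/434) = √(-459/434 + u))
(-4110 + F(-211))/(o(-49) - 28020) = (-4110 + 1054/11)/(√(-199206 + 188356*(-49))/434 - 28020) = -44156/(11*(√(-199206 - 9229444)/434 - 28020)) = -44156/(11*(√(-9428650)/434 - 28020)) = -44156/(11*((5*I*√377146)/434 - 28020)) = -44156/(11*(5*I*√377146/434 - 28020)) = -44156/(11*(-28020 + 5*I*√377146/434))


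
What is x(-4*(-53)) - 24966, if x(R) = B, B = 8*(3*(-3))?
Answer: -25038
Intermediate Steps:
B = -72 (B = 8*(-9) = -72)
x(R) = -72
x(-4*(-53)) - 24966 = -72 - 24966 = -25038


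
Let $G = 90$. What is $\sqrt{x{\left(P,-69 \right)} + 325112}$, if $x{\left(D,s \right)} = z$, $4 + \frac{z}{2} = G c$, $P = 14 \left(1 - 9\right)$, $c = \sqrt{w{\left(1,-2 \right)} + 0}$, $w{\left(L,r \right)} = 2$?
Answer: $2 \sqrt{81276 + 45 \sqrt{2}} \approx 570.4$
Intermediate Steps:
$c = \sqrt{2}$ ($c = \sqrt{2 + 0} = \sqrt{2} \approx 1.4142$)
$P = -112$ ($P = 14 \left(-8\right) = -112$)
$z = -8 + 180 \sqrt{2}$ ($z = -8 + 2 \cdot 90 \sqrt{2} = -8 + 180 \sqrt{2} \approx 246.56$)
$x{\left(D,s \right)} = -8 + 180 \sqrt{2}$
$\sqrt{x{\left(P,-69 \right)} + 325112} = \sqrt{\left(-8 + 180 \sqrt{2}\right) + 325112} = \sqrt{325104 + 180 \sqrt{2}}$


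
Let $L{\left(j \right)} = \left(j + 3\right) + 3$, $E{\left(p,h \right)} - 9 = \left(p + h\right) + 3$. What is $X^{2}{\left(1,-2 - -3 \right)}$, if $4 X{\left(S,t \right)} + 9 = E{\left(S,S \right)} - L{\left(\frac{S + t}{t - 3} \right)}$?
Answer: $0$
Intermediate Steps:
$E{\left(p,h \right)} = 12 + h + p$ ($E{\left(p,h \right)} = 9 + \left(\left(p + h\right) + 3\right) = 9 + \left(\left(h + p\right) + 3\right) = 9 + \left(3 + h + p\right) = 12 + h + p$)
$L{\left(j \right)} = 6 + j$ ($L{\left(j \right)} = \left(3 + j\right) + 3 = 6 + j$)
$X{\left(S,t \right)} = - \frac{3}{4} + \frac{S}{2} - \frac{S + t}{4 \left(-3 + t\right)}$ ($X{\left(S,t \right)} = - \frac{9}{4} + \frac{\left(12 + S + S\right) - \left(6 + \frac{S + t}{t - 3}\right)}{4} = - \frac{9}{4} + \frac{\left(12 + 2 S\right) - \left(6 + \frac{S + t}{-3 + t}\right)}{4} = - \frac{9}{4} + \frac{6 + 2 S - \frac{S + t}{-3 + t}}{4} = - \frac{9}{4} + \left(\frac{3}{2} + \frac{S}{2} - \frac{S + t}{4 \left(-3 + t\right)}\right) = - \frac{3}{4} + \frac{S}{2} - \frac{S + t}{4 \left(-3 + t\right)}$)
$X^{2}{\left(1,-2 - -3 \right)} = \left(\frac{9 - 7 - 4 \left(-2 - -3\right) + 2 \cdot 1 \left(-2 - -3\right)}{4 \left(-3 - -1\right)}\right)^{2} = \left(\frac{9 - 7 - 4 \left(-2 + 3\right) + 2 \cdot 1 \left(-2 + 3\right)}{4 \left(-3 + \left(-2 + 3\right)\right)}\right)^{2} = \left(\frac{9 - 7 - 4 + 2 \cdot 1 \cdot 1}{4 \left(-3 + 1\right)}\right)^{2} = \left(\frac{9 - 7 - 4 + 2}{4 \left(-2\right)}\right)^{2} = \left(\frac{1}{4} \left(- \frac{1}{2}\right) 0\right)^{2} = 0^{2} = 0$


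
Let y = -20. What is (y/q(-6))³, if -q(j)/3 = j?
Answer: -1000/729 ≈ -1.3717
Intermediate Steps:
q(j) = -3*j
(y/q(-6))³ = (-20/((-3*(-6))))³ = (-20/18)³ = (-20*1/18)³ = (-10/9)³ = -1000/729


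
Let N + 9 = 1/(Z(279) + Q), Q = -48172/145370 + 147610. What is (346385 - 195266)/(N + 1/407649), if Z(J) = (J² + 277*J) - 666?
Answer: -1352553619164012588114/80552245428359395 ≈ -16791.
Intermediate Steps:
Z(J) = -666 + J² + 277*J
Q = 10729008764/72685 (Q = -48172*1/145370 + 147610 = -24086/72685 + 147610 = 10729008764/72685 ≈ 1.4761e+5)
N = -197602023761/21955788494 (N = -9 + 1/((-666 + 279² + 277*279) + 10729008764/72685) = -9 + 1/((-666 + 77841 + 77283) + 10729008764/72685) = -9 + 1/(154458 + 10729008764/72685) = -9 + 1/(21955788494/72685) = -9 + 72685/21955788494 = -197602023761/21955788494 ≈ -9.0000)
(346385 - 195266)/(N + 1/407649) = (346385 - 195266)/(-197602023761/21955788494 + 1/407649) = 151119/(-197602023761/21955788494 + 1/407649) = 151119/(-80552245428359395/8950255223790606) = 151119*(-8950255223790606/80552245428359395) = -1352553619164012588114/80552245428359395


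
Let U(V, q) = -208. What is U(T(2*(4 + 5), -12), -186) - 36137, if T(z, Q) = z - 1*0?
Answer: -36345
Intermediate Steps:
T(z, Q) = z (T(z, Q) = z + 0 = z)
U(T(2*(4 + 5), -12), -186) - 36137 = -208 - 36137 = -36345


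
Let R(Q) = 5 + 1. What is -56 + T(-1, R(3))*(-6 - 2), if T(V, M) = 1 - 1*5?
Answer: -24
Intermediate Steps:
R(Q) = 6
T(V, M) = -4 (T(V, M) = 1 - 5 = -4)
-56 + T(-1, R(3))*(-6 - 2) = -56 - 4*(-6 - 2) = -56 - 4*(-8) = -56 + 32 = -24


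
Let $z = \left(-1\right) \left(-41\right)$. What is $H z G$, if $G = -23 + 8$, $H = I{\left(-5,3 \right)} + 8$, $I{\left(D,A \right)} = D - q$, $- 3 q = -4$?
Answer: $-1025$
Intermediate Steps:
$q = \frac{4}{3}$ ($q = \left(- \frac{1}{3}\right) \left(-4\right) = \frac{4}{3} \approx 1.3333$)
$I{\left(D,A \right)} = - \frac{4}{3} + D$ ($I{\left(D,A \right)} = D - \frac{4}{3} = - \frac{4}{3} + D$)
$H = \frac{5}{3}$ ($H = \left(- \frac{4}{3} - 5\right) + 8 = - \frac{19}{3} + 8 = \frac{5}{3} \approx 1.6667$)
$G = -15$
$z = 41$
$H z G = \frac{5}{3} \cdot 41 \left(-15\right) = \frac{205}{3} \left(-15\right) = -1025$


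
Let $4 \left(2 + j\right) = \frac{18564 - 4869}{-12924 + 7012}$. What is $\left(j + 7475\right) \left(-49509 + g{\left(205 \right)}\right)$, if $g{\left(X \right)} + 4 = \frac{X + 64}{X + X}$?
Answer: $- \frac{3587179301876349}{9695680} \approx -3.6998 \cdot 10^{8}$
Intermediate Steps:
$g{\left(X \right)} = -4 + \frac{64 + X}{2 X}$ ($g{\left(X \right)} = -4 + \frac{X + 64}{X + X} = -4 + \frac{64 + X}{2 X}$)
$j = - \frac{60991}{23648}$ ($j = -2 + \frac{\left(18564 - 4869\right) \frac{1}{-12924 + 7012}}{4} = -2 + \frac{13695 \frac{1}{-5912}}{4} = -2 + \frac{13695 \left(- \frac{1}{5912}\right)}{4} = -2 + \frac{1}{4} \left(- \frac{13695}{5912}\right) = -2 - \frac{13695}{23648} = - \frac{60991}{23648} \approx -2.5791$)
$\left(j + 7475\right) \left(-49509 + g{\left(205 \right)}\right) = \left(- \frac{60991}{23648} + 7475\right) \left(-49509 - \left(\frac{7}{2} - \frac{32}{205}\right)\right) = \frac{176707809 \left(-49509 + \left(- \frac{7}{2} + 32 \cdot \frac{1}{205}\right)\right)}{23648} = \frac{176707809 \left(-49509 + \left(- \frac{7}{2} + \frac{32}{205}\right)\right)}{23648} = \frac{176707809 \left(-49509 - \frac{1371}{410}\right)}{23648} = \frac{176707809}{23648} \left(- \frac{20300061}{410}\right) = - \frac{3587179301876349}{9695680}$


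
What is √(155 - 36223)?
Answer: 2*I*√9017 ≈ 189.92*I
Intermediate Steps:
√(155 - 36223) = √(-36068) = 2*I*√9017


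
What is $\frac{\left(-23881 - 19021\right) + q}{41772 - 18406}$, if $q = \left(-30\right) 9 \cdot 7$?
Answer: $- \frac{22396}{11683} \approx -1.917$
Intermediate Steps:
$q = -1890$ ($q = \left(-270\right) 7 = -1890$)
$\frac{\left(-23881 - 19021\right) + q}{41772 - 18406} = \frac{\left(-23881 - 19021\right) - 1890}{41772 - 18406} = \frac{\left(-23881 - 19021\right) - 1890}{23366} = \left(-42902 - 1890\right) \frac{1}{23366} = \left(-44792\right) \frac{1}{23366} = - \frac{22396}{11683}$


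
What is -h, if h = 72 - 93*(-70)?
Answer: -6582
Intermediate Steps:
h = 6582 (h = 72 + 6510 = 6582)
-h = -1*6582 = -6582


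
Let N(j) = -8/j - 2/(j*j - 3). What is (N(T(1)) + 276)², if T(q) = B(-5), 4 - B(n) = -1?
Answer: 227617569/3025 ≈ 75246.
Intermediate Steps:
B(n) = 5 (B(n) = 4 - 1*(-1) = 4 + 1 = 5)
T(q) = 5
N(j) = -8/j - 2/(-3 + j²) (N(j) = -8/j - 2/(j² - 3) = -8/j - 2/(-3 + j²))
(N(T(1)) + 276)² = (2*(12 - 1*5 - 4*5²)/(5*(-3 + 5²)) + 276)² = (2*(⅕)*(12 - 5 - 4*25)/(-3 + 25) + 276)² = (2*(⅕)*(12 - 5 - 100)/22 + 276)² = (2*(⅕)*(1/22)*(-93) + 276)² = (-93/55 + 276)² = (15087/55)² = 227617569/3025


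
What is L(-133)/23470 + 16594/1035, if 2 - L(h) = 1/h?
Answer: 10359722657/646152570 ≈ 16.033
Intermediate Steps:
L(h) = 2 - 1/h
L(-133)/23470 + 16594/1035 = (2 - 1/(-133))/23470 + 16594/1035 = (2 - 1*(-1/133))*(1/23470) + 16594*(1/1035) = (2 + 1/133)*(1/23470) + 16594/1035 = (267/133)*(1/23470) + 16594/1035 = 267/3121510 + 16594/1035 = 10359722657/646152570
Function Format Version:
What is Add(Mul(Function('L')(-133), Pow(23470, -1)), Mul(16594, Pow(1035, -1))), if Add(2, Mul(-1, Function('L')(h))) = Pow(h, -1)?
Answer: Rational(10359722657, 646152570) ≈ 16.033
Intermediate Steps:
Function('L')(h) = Add(2, Mul(-1, Pow(h, -1)))
Add(Mul(Function('L')(-133), Pow(23470, -1)), Mul(16594, Pow(1035, -1))) = Add(Mul(Add(2, Mul(-1, Pow(-133, -1))), Pow(23470, -1)), Mul(16594, Pow(1035, -1))) = Add(Mul(Add(2, Mul(-1, Rational(-1, 133))), Rational(1, 23470)), Mul(16594, Rational(1, 1035))) = Add(Mul(Add(2, Rational(1, 133)), Rational(1, 23470)), Rational(16594, 1035)) = Add(Mul(Rational(267, 133), Rational(1, 23470)), Rational(16594, 1035)) = Add(Rational(267, 3121510), Rational(16594, 1035)) = Rational(10359722657, 646152570)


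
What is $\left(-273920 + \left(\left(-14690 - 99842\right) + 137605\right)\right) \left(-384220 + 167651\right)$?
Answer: $54325683943$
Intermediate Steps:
$\left(-273920 + \left(\left(-14690 - 99842\right) + 137605\right)\right) \left(-384220 + 167651\right) = \left(-273920 + \left(-114532 + 137605\right)\right) \left(-216569\right) = \left(-273920 + 23073\right) \left(-216569\right) = \left(-250847\right) \left(-216569\right) = 54325683943$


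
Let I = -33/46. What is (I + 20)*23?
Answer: 887/2 ≈ 443.50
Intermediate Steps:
I = -33/46 (I = -33*1/46 = -33/46 ≈ -0.71739)
(I + 20)*23 = (-33/46 + 20)*23 = (887/46)*23 = 887/2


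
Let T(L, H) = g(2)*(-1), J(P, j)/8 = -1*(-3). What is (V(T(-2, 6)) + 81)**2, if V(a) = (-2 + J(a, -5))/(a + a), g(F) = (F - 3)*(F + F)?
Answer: 112225/16 ≈ 7014.1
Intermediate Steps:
J(P, j) = 24 (J(P, j) = 8*(-1*(-3)) = 8*3 = 24)
g(F) = 2*F*(-3 + F) (g(F) = (-3 + F)*(2*F) = 2*F*(-3 + F))
T(L, H) = 4 (T(L, H) = (2*2*(-3 + 2))*(-1) = (2*2*(-1))*(-1) = -4*(-1) = 4)
V(a) = 11/a (V(a) = (-2 + 24)/(a + a) = 22/((2*a)) = 22*(1/(2*a)) = 11/a)
(V(T(-2, 6)) + 81)**2 = (11/4 + 81)**2 = (335/4)**2 = 112225/16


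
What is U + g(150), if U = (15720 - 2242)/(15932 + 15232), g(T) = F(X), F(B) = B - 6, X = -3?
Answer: -133499/15582 ≈ -8.5675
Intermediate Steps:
F(B) = -6 + B
g(T) = -9 (g(T) = -6 - 3 = -9)
U = 6739/15582 (U = 13478/31164 = 13478*(1/31164) = 6739/15582 ≈ 0.43249)
U + g(150) = 6739/15582 - 9 = -133499/15582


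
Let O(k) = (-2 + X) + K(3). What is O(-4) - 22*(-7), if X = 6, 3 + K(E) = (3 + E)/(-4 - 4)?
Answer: 617/4 ≈ 154.25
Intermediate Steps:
K(E) = -27/8 - E/8 (K(E) = -3 + (3 + E)/(-4 - 4) = -3 + (3 + E)/(-8) = -3 + (3 + E)*(-⅛) = -3 + (-3/8 - E/8) = -27/8 - E/8)
O(k) = ¼ (O(k) = (-2 + 6) + (-27/8 - ⅛*3) = 4 + (-27/8 - 3/8) = 4 - 15/4 = ¼)
O(-4) - 22*(-7) = ¼ - 22*(-7) = ¼ + 154 = 617/4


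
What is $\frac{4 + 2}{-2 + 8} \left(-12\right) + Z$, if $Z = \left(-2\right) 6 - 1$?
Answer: $-25$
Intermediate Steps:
$Z = -13$ ($Z = -12 - 1 = -13$)
$\frac{4 + 2}{-2 + 8} \left(-12\right) + Z = \frac{4 + 2}{-2 + 8} \left(-12\right) - 13 = \frac{6}{6} \left(-12\right) - 13 = 6 \cdot \frac{1}{6} \left(-12\right) - 13 = 1 \left(-12\right) - 13 = -12 - 13 = -25$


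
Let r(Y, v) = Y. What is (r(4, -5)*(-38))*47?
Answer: -7144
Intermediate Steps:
(r(4, -5)*(-38))*47 = (4*(-38))*47 = -152*47 = -7144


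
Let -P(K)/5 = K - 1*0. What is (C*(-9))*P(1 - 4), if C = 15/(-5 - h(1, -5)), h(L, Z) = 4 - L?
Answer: 2025/8 ≈ 253.13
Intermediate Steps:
C = -15/8 (C = 15/(-5 - (4 - 1*1)) = 15/(-5 - (4 - 1)) = 15/(-5 - 1*3) = 15/(-5 - 3) = 15/(-8) = 15*(-⅛) = -15/8 ≈ -1.8750)
P(K) = -5*K (P(K) = -5*(K - 1*0) = -5*(K + 0) = -5*K)
(C*(-9))*P(1 - 4) = (-15/8*(-9))*(-5*(1 - 4)) = 135*(-5*(-3))/8 = (135/8)*15 = 2025/8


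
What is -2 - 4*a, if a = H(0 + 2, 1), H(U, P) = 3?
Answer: -14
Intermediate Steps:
a = 3
-2 - 4*a = -2 - 4*3 = -2 - 12 = -14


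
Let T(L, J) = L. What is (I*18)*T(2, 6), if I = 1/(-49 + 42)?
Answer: -36/7 ≈ -5.1429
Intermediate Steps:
I = -1/7 (I = 1/(-7) = -1/7 ≈ -0.14286)
(I*18)*T(2, 6) = -1/7*18*2 = -18/7*2 = -36/7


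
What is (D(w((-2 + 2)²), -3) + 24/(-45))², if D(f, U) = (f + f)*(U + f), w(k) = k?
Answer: 64/225 ≈ 0.28444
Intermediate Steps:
D(f, U) = 2*f*(U + f) (D(f, U) = (2*f)*(U + f) = 2*f*(U + f))
(D(w((-2 + 2)²), -3) + 24/(-45))² = (2*(-2 + 2)²*(-3 + (-2 + 2)²) + 24/(-45))² = (2*0²*(-3 + 0²) + 24*(-1/45))² = (2*0*(-3 + 0) - 8/15)² = (2*0*(-3) - 8/15)² = (0 - 8/15)² = (-8/15)² = 64/225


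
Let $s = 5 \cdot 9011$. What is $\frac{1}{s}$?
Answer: $\frac{1}{45055} \approx 2.2195 \cdot 10^{-5}$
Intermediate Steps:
$s = 45055$
$\frac{1}{s} = \frac{1}{45055}$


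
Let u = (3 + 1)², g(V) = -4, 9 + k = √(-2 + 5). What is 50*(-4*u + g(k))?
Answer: -3400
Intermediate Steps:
k = -9 + √3 (k = -9 + √(-2 + 5) = -9 + √3 ≈ -7.2680)
u = 16 (u = 4² = 16)
50*(-4*u + g(k)) = 50*(-4*16 - 4) = 50*(-64 - 4) = 50*(-68) = -3400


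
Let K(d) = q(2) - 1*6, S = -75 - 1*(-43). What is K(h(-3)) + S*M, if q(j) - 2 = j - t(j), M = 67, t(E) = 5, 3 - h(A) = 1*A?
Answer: -2151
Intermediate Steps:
h(A) = 3 - A
q(j) = -3 + j (q(j) = 2 + (j - 1*5) = 2 + (j - 5) = 2 + (-5 + j) = -3 + j)
S = -32 (S = -75 + 43 = -32)
K(d) = -7 (K(d) = (-3 + 2) - 1*6 = -1 - 6 = -7)
K(h(-3)) + S*M = -7 - 32*67 = -7 - 2144 = -2151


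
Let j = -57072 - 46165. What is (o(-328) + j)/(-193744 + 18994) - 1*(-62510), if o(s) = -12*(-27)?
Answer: 10923725413/174750 ≈ 62511.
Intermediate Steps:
o(s) = 324
j = -103237
(o(-328) + j)/(-193744 + 18994) - 1*(-62510) = (324 - 103237)/(-193744 + 18994) - 1*(-62510) = -102913/(-174750) + 62510 = -102913*(-1/174750) + 62510 = 102913/174750 + 62510 = 10923725413/174750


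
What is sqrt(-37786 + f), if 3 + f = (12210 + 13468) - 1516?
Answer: I*sqrt(13627) ≈ 116.73*I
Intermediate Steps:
f = 24159 (f = -3 + ((12210 + 13468) - 1516) = -3 + (25678 - 1516) = -3 + 24162 = 24159)
sqrt(-37786 + f) = sqrt(-37786 + 24159) = sqrt(-13627) = I*sqrt(13627)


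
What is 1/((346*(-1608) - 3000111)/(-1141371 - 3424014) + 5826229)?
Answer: 1521795/8866327346548 ≈ 1.7164e-7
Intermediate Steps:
1/((346*(-1608) - 3000111)/(-1141371 - 3424014) + 5826229) = 1/((-556368 - 3000111)/(-4565385) + 5826229) = 1/(-3556479*(-1/4565385) + 5826229) = 1/(1185493/1521795 + 5826229) = 1/(8866327346548/1521795) = 1521795/8866327346548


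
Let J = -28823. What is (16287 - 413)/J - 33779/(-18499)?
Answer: 679958991/533196677 ≈ 1.2752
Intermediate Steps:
(16287 - 413)/J - 33779/(-18499) = (16287 - 413)/(-28823) - 33779/(-18499) = 15874*(-1/28823) - 33779*(-1/18499) = -15874/28823 + 33779/18499 = 679958991/533196677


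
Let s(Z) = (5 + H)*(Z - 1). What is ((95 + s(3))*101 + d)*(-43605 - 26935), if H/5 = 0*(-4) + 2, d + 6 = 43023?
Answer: -3924986680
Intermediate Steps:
d = 43017 (d = -6 + 43023 = 43017)
H = 10 (H = 5*(0*(-4) + 2) = 5*(0 + 2) = 5*2 = 10)
s(Z) = -15 + 15*Z (s(Z) = (5 + 10)*(Z - 1) = 15*(-1 + Z) = -15 + 15*Z)
((95 + s(3))*101 + d)*(-43605 - 26935) = ((95 + (-15 + 15*3))*101 + 43017)*(-43605 - 26935) = ((95 + (-15 + 45))*101 + 43017)*(-70540) = ((95 + 30)*101 + 43017)*(-70540) = (125*101 + 43017)*(-70540) = (12625 + 43017)*(-70540) = 55642*(-70540) = -3924986680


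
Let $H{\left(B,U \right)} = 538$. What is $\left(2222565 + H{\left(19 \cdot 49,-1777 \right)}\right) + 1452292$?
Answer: $3675395$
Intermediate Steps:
$\left(2222565 + H{\left(19 \cdot 49,-1777 \right)}\right) + 1452292 = \left(2222565 + 538\right) + 1452292 = 2223103 + 1452292 = 3675395$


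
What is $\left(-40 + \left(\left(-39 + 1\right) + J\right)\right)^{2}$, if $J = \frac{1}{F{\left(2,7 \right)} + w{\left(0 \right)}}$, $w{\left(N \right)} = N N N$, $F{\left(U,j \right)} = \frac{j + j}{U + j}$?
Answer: $\frac{1172889}{196} \approx 5984.1$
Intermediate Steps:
$F{\left(U,j \right)} = \frac{2 j}{U + j}$
$w{\left(N \right)} = N^{3}$ ($w{\left(N \right)} = N^{2} N = N^{3}$)
$J = \frac{9}{14}$ ($J = \frac{1}{2 \cdot 7 \frac{1}{2 + 7} + 0^{3}} = \frac{1}{2 \cdot 7 \cdot \frac{1}{9} + 0} = \frac{1}{\frac{14}{9} + 0} = \frac{1}{\frac{14}{9}} = \frac{9}{14} \approx 0.64286$)
$\left(-40 + \left(\left(-39 + 1\right) + J\right)\right)^{2} = \left(-40 + \left(\left(-39 + 1\right) + \frac{9}{14}\right)\right)^{2} = \left(-40 + \left(-38 + \frac{9}{14}\right)\right)^{2} = \left(-40 - \frac{523}{14}\right)^{2} = \left(- \frac{1083}{14}\right)^{2} = \frac{1172889}{196}$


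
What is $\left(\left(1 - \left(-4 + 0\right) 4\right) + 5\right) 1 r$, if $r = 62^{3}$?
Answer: $5243216$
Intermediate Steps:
$r = 238328$
$\left(\left(1 - \left(-4 + 0\right) 4\right) + 5\right) 1 r = \left(\left(1 - \left(-4 + 0\right) 4\right) + 5\right) 1 \cdot 238328 = \left(\left(1 - \left(-4\right) 4\right) + 5\right) 1 \cdot 238328 = \left(\left(1 - -16\right) + 5\right) 1 \cdot 238328 = \left(\left(1 + 16\right) + 5\right) 1 \cdot 238328 = \left(17 + 5\right) 1 \cdot 238328 = 22 \cdot 1 \cdot 238328 = 22 \cdot 238328 = 5243216$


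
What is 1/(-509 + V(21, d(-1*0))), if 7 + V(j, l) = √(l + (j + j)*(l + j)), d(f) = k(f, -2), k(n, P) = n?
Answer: -86/44229 - 7*√2/88458 ≈ -0.0020563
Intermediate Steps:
d(f) = f
V(j, l) = -7 + √(l + 2*j*(j + l)) (V(j, l) = -7 + √(l + (j + j)*(l + j)) = -7 + √(l + (2*j)*(j + l)) = -7 + √(l + 2*j*(j + l)))
1/(-509 + V(21, d(-1*0))) = 1/(-509 + (-7 + √(-1*0 + 2*21² + 2*21*(-1*0)))) = 1/(-509 + (-7 + √(0 + 2*441 + 2*21*0))) = 1/(-509 + (-7 + √(0 + 882 + 0))) = 1/(-509 + (-7 + √882)) = 1/(-509 + (-7 + 21*√2)) = 1/(-516 + 21*√2)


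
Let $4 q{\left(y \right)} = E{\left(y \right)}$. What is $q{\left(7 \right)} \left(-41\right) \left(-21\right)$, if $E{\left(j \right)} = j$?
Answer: $\frac{6027}{4} \approx 1506.8$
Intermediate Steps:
$q{\left(y \right)} = \frac{y}{4}$
$q{\left(7 \right)} \left(-41\right) \left(-21\right) = \frac{1}{4} \cdot 7 \left(-41\right) \left(-21\right) = \frac{7}{4} \left(-41\right) \left(-21\right) = \left(- \frac{287}{4}\right) \left(-21\right) = \frac{6027}{4}$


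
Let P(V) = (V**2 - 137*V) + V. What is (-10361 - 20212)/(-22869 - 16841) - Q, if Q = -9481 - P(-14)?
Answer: 459912083/39710 ≈ 11582.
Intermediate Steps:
P(V) = V**2 - 136*V
Q = -11581 (Q = -9481 - (-14)*(-136 - 14) = -9481 - (-14)*(-150) = -9481 - 1*2100 = -9481 - 2100 = -11581)
(-10361 - 20212)/(-22869 - 16841) - Q = (-10361 - 20212)/(-22869 - 16841) - 1*(-11581) = -30573/(-39710) + 11581 = -30573*(-1/39710) + 11581 = 30573/39710 + 11581 = 459912083/39710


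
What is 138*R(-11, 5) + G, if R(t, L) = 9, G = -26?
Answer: 1216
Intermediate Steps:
138*R(-11, 5) + G = 138*9 - 26 = 1242 - 26 = 1216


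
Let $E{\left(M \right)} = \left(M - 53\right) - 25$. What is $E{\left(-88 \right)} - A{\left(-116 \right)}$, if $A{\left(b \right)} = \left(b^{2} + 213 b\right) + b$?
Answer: $11202$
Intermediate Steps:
$E{\left(M \right)} = -78 + M$ ($E{\left(M \right)} = \left(-53 + M\right) - 25 = -78 + M$)
$A{\left(b \right)} = b^{2} + 214 b$
$E{\left(-88 \right)} - A{\left(-116 \right)} = \left(-78 - 88\right) - - 116 \left(214 - 116\right) = -166 - \left(-116\right) 98 = -166 - -11368 = -166 + 11368 = 11202$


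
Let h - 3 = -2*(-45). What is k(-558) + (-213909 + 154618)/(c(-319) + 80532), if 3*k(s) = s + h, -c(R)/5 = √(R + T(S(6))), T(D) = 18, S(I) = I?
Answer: -1010013457907/6485410549 - 296455*I*√301/6485410549 ≈ -155.74 - 0.00079306*I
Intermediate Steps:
h = 93 (h = 3 - 2*(-45) = 3 + 90 = 93)
c(R) = -5*√(18 + R) (c(R) = -5*√(R + 18) = -5*√(18 + R))
k(s) = 31 + s/3 (k(s) = (s + 93)/3 = (93 + s)/3 = 31 + s/3)
k(-558) + (-213909 + 154618)/(c(-319) + 80532) = (31 + (⅓)*(-558)) + (-213909 + 154618)/(-5*√(18 - 319) + 80532) = (31 - 186) - 59291/(-5*I*√301 + 80532) = -155 - 59291/(-5*I*√301 + 80532) = -155 - 59291/(80532 - 5*I*√301)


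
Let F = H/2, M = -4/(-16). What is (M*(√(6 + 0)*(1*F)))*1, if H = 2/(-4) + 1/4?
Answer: -√6/32 ≈ -0.076547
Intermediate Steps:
H = -¼ (H = 2*(-¼) + 1*(¼) = -½ + ¼ = -¼ ≈ -0.25000)
M = ¼ (M = -4*(-1/16) = ¼ ≈ 0.25000)
F = -⅛ (F = -¼/2 = -¼*½ = -⅛ ≈ -0.12500)
(M*(√(6 + 0)*(1*F)))*1 = ((√(6 + 0)*(1*(-⅛)))/4)*1 = ((√6*(-⅛))/4)*1 = ((-√6/8)/4)*1 = -√6/32*1 = -√6/32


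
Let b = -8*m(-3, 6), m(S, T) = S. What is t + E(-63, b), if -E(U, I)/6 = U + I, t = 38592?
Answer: 38826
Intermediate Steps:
b = 24 (b = -8*(-3) = 24)
E(U, I) = -6*I - 6*U (E(U, I) = -6*(U + I) = -6*(I + U) = -6*I - 6*U)
t + E(-63, b) = 38592 + (-6*24 - 6*(-63)) = 38592 + (-144 + 378) = 38592 + 234 = 38826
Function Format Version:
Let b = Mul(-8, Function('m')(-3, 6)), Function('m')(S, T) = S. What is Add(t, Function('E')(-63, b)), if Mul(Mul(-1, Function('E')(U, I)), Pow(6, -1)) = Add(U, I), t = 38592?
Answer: 38826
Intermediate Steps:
b = 24 (b = Mul(-8, -3) = 24)
Function('E')(U, I) = Add(Mul(-6, I), Mul(-6, U)) (Function('E')(U, I) = Mul(-6, Add(U, I)) = Mul(-6, Add(I, U)) = Add(Mul(-6, I), Mul(-6, U)))
Add(t, Function('E')(-63, b)) = Add(38592, Add(Mul(-6, 24), Mul(-6, -63))) = Add(38592, Add(-144, 378)) = Add(38592, 234) = 38826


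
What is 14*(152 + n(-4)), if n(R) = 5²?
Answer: 2478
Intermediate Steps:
n(R) = 25
14*(152 + n(-4)) = 14*(152 + 25) = 14*177 = 2478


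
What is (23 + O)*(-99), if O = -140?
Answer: 11583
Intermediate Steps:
(23 + O)*(-99) = (23 - 140)*(-99) = -117*(-99) = 11583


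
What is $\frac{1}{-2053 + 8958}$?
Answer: $\frac{1}{6905} \approx 0.00014482$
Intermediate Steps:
$\frac{1}{-2053 + 8958} = \frac{1}{6905}$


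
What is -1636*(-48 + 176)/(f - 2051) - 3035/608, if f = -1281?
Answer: 29301861/506464 ≈ 57.856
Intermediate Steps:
-1636*(-48 + 176)/(f - 2051) - 3035/608 = -1636*(-48 + 176)/(-1281 - 2051) - 3035/608 = -1636/((-3332/128)) - 3035*1/608 = -1636/((-3332*1/128)) - 3035/608 = -1636/(-833/32) - 3035/608 = -1636*(-32/833) - 3035/608 = 52352/833 - 3035/608 = 29301861/506464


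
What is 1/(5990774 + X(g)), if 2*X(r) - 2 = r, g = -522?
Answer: 1/5990514 ≈ 1.6693e-7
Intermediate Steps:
X(r) = 1 + r/2
1/(5990774 + X(g)) = 1/(5990774 + (1 + (1/2)*(-522))) = 1/(5990774 + (1 - 261)) = 1/(5990774 - 260) = 1/5990514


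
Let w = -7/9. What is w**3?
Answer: -343/729 ≈ -0.47051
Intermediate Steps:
w = -7/9 (w = -7*1/9 = -7/9 ≈ -0.77778)
w**3 = (-7/9)**3 = -343/729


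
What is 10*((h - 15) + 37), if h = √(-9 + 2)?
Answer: 220 + 10*I*√7 ≈ 220.0 + 26.458*I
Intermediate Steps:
h = I*√7 (h = √(-7) = I*√7 ≈ 2.6458*I)
10*((h - 15) + 37) = 10*((I*√7 - 15) + 37) = 10*((-15 + I*√7) + 37) = 10*(22 + I*√7) = 220 + 10*I*√7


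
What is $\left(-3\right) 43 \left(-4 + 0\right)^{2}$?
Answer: $-2064$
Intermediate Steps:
$\left(-3\right) 43 \left(-4 + 0\right)^{2} = - 129 \left(-4\right)^{2} = \left(-129\right) 16 = -2064$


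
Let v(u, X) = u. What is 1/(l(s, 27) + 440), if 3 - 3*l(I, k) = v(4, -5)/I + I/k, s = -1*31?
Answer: 2511/1108420 ≈ 0.0022654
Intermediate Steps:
s = -31
l(I, k) = 1 - 4/(3*I) - I/(3*k) (l(I, k) = 1 - (4/I + I/k)/3 = 1 + (-4/(3*I) - I/(3*k)) = 1 - 4/(3*I) - I/(3*k))
1/(l(s, 27) + 440) = 1/((1 - 4/3/(-31) - ⅓*(-31)/27) + 440) = 1/((1 - 4/3*(-1/31) - ⅓*(-31)*1/27) + 440) = 1/((1 + 4/93 + 31/81) + 440) = 1/(3580/2511 + 440) = 1/(1108420/2511) = 2511/1108420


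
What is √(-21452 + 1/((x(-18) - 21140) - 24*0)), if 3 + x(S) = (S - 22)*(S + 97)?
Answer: I*√12670319398971/24303 ≈ 146.47*I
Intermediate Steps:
x(S) = -3 + (-22 + S)*(97 + S) (x(S) = -3 + (S - 22)*(S + 97) = -3 + (-22 + S)*(97 + S))
√(-21452 + 1/((x(-18) - 21140) - 24*0)) = √(-21452 + 1/(((-2137 + (-18)² + 75*(-18)) - 21140) - 24*0)) = √(-21452 + 1/(((-2137 + 324 - 1350) - 21140) + 0)) = √(-21452 + 1/((-3163 - 21140) + 0)) = √(-21452 + 1/(-24303 + 0)) = √(-21452 + 1/(-24303)) = √(-21452 - 1/24303) = √(-521347957/24303) = I*√12670319398971/24303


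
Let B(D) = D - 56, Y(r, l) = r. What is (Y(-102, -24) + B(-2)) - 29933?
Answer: -30093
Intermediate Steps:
B(D) = -56 + D
(Y(-102, -24) + B(-2)) - 29933 = (-102 + (-56 - 2)) - 29933 = (-102 - 58) - 29933 = -160 - 29933 = -30093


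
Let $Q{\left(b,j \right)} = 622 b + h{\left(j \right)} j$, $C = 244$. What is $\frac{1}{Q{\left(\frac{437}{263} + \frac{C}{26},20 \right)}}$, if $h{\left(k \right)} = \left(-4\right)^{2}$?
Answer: $\frac{3419}{24585154} \approx 0.00013907$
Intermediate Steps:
$h{\left(k \right)} = 16$
$Q{\left(b,j \right)} = 16 j + 622 b$ ($Q{\left(b,j \right)} = 622 b + 16 j = 16 j + 622 b$)
$\frac{1}{Q{\left(\frac{437}{263} + \frac{C}{26},20 \right)}} = \frac{1}{16 \cdot 20 + 622 \left(\frac{437}{263} + \frac{244}{26}\right)} = \frac{1}{320 + 622 \left(437 \cdot \frac{1}{263} + 244 \cdot \frac{1}{26}\right)} = \frac{1}{320 + 622 \left(\frac{437}{263} + \frac{122}{13}\right)} = \frac{1}{320 + 622 \cdot \frac{37767}{3419}} = \frac{1}{320 + \frac{23491074}{3419}} = \frac{1}{\frac{24585154}{3419}} = \frac{3419}{24585154}$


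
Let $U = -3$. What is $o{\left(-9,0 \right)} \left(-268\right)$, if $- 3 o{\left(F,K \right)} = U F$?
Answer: $2412$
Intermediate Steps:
$o{\left(F,K \right)} = F$ ($o{\left(F,K \right)} = - \frac{\left(-3\right) F}{3} = F$)
$o{\left(-9,0 \right)} \left(-268\right) = \left(-9\right) \left(-268\right) = 2412$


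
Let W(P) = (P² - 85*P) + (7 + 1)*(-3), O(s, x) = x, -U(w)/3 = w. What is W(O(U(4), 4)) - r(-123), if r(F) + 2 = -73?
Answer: -273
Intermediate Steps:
U(w) = -3*w
W(P) = -24 + P² - 85*P (W(P) = (P² - 85*P) + 8*(-3) = (P² - 85*P) - 24 = -24 + P² - 85*P)
r(F) = -75 (r(F) = -2 - 73 = -75)
W(O(U(4), 4)) - r(-123) = (-24 + 4² - 85*4) - 1*(-75) = (-24 + 16 - 340) + 75 = -348 + 75 = -273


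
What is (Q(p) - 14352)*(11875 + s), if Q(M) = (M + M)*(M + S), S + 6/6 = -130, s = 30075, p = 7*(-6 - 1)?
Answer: 137931600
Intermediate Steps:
p = -49 (p = 7*(-7) = -49)
S = -131 (S = -1 - 130 = -131)
Q(M) = 2*M*(-131 + M) (Q(M) = (M + M)*(M - 131) = (2*M)*(-131 + M) = 2*M*(-131 + M))
(Q(p) - 14352)*(11875 + s) = (2*(-49)*(-131 - 49) - 14352)*(11875 + 30075) = (2*(-49)*(-180) - 14352)*41950 = (17640 - 14352)*41950 = 3288*41950 = 137931600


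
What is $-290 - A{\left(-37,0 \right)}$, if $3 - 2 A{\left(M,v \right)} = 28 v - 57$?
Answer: $-320$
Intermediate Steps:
$A{\left(M,v \right)} = 30 - 14 v$ ($A{\left(M,v \right)} = \frac{3}{2} - \frac{28 v - 57}{2} = \frac{3}{2} - \frac{-57 + 28 v}{2} = \frac{3}{2} - \left(- \frac{57}{2} + 14 v\right) = 30 - 14 v$)
$-290 - A{\left(-37,0 \right)} = -290 - \left(30 - 0\right) = -290 - \left(30 + 0\right) = -290 - 30 = -320$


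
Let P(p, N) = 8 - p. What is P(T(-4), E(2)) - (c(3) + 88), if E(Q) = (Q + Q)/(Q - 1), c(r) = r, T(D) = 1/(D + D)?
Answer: -663/8 ≈ -82.875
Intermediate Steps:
T(D) = 1/(2*D)
E(Q) = 2*Q/(-1 + Q) (E(Q) = (2*Q)/(-1 + Q) = 2*Q/(-1 + Q))
P(T(-4), E(2)) - (c(3) + 88) = (8 - 1/(2*(-4))) - (3 + 88) = (8 - (-1)/(2*4)) - 1*91 = (8 - 1*(-⅛)) - 91 = (8 + ⅛) - 91 = 65/8 - 91 = -663/8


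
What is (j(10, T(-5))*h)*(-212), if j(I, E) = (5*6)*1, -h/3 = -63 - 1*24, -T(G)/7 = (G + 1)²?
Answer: -1659960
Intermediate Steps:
T(G) = -7*(1 + G)² (T(G) = -7*(G + 1)² = -7*(1 + G)²)
h = 261 (h = -3*(-63 - 1*24) = -3*(-63 - 24) = -3*(-87) = 261)
j(I, E) = 30 (j(I, E) = 30*1 = 30)
(j(10, T(-5))*h)*(-212) = (30*261)*(-212) = 7830*(-212) = -1659960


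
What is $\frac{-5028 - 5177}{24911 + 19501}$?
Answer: $- \frac{10205}{44412} \approx -0.22978$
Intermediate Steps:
$\frac{-5028 - 5177}{24911 + 19501} = - \frac{10205}{44412}$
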